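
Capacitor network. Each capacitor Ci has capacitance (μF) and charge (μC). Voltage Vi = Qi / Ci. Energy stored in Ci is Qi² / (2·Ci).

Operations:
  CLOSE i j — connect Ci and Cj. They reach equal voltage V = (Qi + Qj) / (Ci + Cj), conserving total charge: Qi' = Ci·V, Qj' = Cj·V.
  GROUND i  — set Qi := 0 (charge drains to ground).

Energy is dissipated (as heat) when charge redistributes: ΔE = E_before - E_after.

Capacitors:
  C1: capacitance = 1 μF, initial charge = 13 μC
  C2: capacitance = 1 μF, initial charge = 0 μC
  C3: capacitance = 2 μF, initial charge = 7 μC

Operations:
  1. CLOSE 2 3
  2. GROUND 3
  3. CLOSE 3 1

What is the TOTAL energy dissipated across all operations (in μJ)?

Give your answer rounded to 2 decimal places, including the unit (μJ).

Answer: 65.86 μJ

Derivation:
Initial: C1(1μF, Q=13μC, V=13.00V), C2(1μF, Q=0μC, V=0.00V), C3(2μF, Q=7μC, V=3.50V)
Op 1: CLOSE 2-3: Q_total=7.00, C_total=3.00, V=2.33; Q2=2.33, Q3=4.67; dissipated=4.083
Op 2: GROUND 3: Q3=0; energy lost=5.444
Op 3: CLOSE 3-1: Q_total=13.00, C_total=3.00, V=4.33; Q3=8.67, Q1=4.33; dissipated=56.333
Total dissipated: 65.861 μJ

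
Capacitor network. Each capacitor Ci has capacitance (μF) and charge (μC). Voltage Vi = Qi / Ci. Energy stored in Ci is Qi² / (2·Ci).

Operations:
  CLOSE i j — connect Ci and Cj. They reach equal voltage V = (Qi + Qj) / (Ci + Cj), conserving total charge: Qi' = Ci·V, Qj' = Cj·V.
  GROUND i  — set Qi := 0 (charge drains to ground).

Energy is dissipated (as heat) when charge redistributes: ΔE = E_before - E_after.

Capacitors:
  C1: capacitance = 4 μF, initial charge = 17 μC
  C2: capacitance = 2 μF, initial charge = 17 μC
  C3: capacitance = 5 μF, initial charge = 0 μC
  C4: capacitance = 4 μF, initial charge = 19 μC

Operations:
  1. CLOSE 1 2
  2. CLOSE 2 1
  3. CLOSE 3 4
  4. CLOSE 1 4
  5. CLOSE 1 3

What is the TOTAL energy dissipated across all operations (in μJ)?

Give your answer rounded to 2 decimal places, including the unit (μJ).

Answer: 53.26 μJ

Derivation:
Initial: C1(4μF, Q=17μC, V=4.25V), C2(2μF, Q=17μC, V=8.50V), C3(5μF, Q=0μC, V=0.00V), C4(4μF, Q=19μC, V=4.75V)
Op 1: CLOSE 1-2: Q_total=34.00, C_total=6.00, V=5.67; Q1=22.67, Q2=11.33; dissipated=12.042
Op 2: CLOSE 2-1: Q_total=34.00, C_total=6.00, V=5.67; Q2=11.33, Q1=22.67; dissipated=0.000
Op 3: CLOSE 3-4: Q_total=19.00, C_total=9.00, V=2.11; Q3=10.56, Q4=8.44; dissipated=25.069
Op 4: CLOSE 1-4: Q_total=31.11, C_total=8.00, V=3.89; Q1=15.56, Q4=15.56; dissipated=12.642
Op 5: CLOSE 1-3: Q_total=26.11, C_total=9.00, V=2.90; Q1=11.60, Q3=14.51; dissipated=3.512
Total dissipated: 53.265 μJ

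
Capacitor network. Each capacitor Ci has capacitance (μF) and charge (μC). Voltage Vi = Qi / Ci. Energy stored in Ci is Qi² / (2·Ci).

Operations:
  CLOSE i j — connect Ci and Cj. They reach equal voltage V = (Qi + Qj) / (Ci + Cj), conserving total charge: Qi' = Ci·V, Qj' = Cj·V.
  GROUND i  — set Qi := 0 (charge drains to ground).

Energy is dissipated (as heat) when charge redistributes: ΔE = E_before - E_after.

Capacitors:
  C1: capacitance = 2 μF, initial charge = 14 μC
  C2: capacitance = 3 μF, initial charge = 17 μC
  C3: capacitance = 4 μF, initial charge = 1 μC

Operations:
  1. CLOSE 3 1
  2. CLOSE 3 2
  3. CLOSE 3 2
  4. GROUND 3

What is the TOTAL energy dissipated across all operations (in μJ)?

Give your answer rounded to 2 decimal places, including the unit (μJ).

Answer: 68.73 μJ

Derivation:
Initial: C1(2μF, Q=14μC, V=7.00V), C2(3μF, Q=17μC, V=5.67V), C3(4μF, Q=1μC, V=0.25V)
Op 1: CLOSE 3-1: Q_total=15.00, C_total=6.00, V=2.50; Q3=10.00, Q1=5.00; dissipated=30.375
Op 2: CLOSE 3-2: Q_total=27.00, C_total=7.00, V=3.86; Q3=15.43, Q2=11.57; dissipated=8.595
Op 3: CLOSE 3-2: Q_total=27.00, C_total=7.00, V=3.86; Q3=15.43, Q2=11.57; dissipated=0.000
Op 4: GROUND 3: Q3=0; energy lost=29.755
Total dissipated: 68.725 μJ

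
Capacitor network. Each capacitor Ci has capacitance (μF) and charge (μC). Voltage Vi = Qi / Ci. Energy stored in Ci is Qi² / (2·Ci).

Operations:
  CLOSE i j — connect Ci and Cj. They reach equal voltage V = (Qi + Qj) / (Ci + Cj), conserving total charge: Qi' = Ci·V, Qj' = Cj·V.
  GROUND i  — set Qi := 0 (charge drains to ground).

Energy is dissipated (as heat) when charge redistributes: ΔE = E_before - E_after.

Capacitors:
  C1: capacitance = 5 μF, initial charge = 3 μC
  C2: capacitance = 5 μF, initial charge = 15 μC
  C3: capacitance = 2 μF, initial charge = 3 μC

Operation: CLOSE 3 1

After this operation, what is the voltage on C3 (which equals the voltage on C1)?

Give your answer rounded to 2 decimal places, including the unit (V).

Initial: C1(5μF, Q=3μC, V=0.60V), C2(5μF, Q=15μC, V=3.00V), C3(2μF, Q=3μC, V=1.50V)
Op 1: CLOSE 3-1: Q_total=6.00, C_total=7.00, V=0.86; Q3=1.71, Q1=4.29; dissipated=0.579

Answer: 0.86 V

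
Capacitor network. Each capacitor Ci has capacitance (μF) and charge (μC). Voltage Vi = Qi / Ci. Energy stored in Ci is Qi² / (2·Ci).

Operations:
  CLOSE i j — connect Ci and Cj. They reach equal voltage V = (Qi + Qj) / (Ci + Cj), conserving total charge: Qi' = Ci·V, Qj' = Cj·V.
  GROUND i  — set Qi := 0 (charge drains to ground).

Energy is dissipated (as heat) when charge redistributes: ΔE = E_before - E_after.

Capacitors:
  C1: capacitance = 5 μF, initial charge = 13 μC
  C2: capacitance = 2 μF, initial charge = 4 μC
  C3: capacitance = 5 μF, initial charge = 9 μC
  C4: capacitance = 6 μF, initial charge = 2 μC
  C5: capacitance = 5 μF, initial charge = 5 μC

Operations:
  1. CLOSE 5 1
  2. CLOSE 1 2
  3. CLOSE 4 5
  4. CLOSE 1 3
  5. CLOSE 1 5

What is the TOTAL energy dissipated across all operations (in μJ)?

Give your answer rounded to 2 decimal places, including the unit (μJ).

Initial: C1(5μF, Q=13μC, V=2.60V), C2(2μF, Q=4μC, V=2.00V), C3(5μF, Q=9μC, V=1.80V), C4(6μF, Q=2μC, V=0.33V), C5(5μF, Q=5μC, V=1.00V)
Op 1: CLOSE 5-1: Q_total=18.00, C_total=10.00, V=1.80; Q5=9.00, Q1=9.00; dissipated=3.200
Op 2: CLOSE 1-2: Q_total=13.00, C_total=7.00, V=1.86; Q1=9.29, Q2=3.71; dissipated=0.029
Op 3: CLOSE 4-5: Q_total=11.00, C_total=11.00, V=1.00; Q4=6.00, Q5=5.00; dissipated=2.933
Op 4: CLOSE 1-3: Q_total=18.29, C_total=10.00, V=1.83; Q1=9.14, Q3=9.14; dissipated=0.004
Op 5: CLOSE 1-5: Q_total=14.14, C_total=10.00, V=1.41; Q1=7.07, Q5=7.07; dissipated=0.858
Total dissipated: 7.024 μJ

Answer: 7.02 μJ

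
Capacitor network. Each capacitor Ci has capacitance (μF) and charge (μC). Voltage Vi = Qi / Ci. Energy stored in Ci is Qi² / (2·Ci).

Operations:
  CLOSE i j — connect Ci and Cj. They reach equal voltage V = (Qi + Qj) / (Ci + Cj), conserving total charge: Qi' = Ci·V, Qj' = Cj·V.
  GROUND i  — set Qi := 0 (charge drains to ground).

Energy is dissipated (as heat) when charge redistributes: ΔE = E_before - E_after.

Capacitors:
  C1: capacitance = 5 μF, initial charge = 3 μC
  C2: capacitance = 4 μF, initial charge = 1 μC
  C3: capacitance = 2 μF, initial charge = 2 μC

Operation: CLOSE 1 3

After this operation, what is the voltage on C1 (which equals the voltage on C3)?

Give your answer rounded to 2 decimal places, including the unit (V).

Answer: 0.71 V

Derivation:
Initial: C1(5μF, Q=3μC, V=0.60V), C2(4μF, Q=1μC, V=0.25V), C3(2μF, Q=2μC, V=1.00V)
Op 1: CLOSE 1-3: Q_total=5.00, C_total=7.00, V=0.71; Q1=3.57, Q3=1.43; dissipated=0.114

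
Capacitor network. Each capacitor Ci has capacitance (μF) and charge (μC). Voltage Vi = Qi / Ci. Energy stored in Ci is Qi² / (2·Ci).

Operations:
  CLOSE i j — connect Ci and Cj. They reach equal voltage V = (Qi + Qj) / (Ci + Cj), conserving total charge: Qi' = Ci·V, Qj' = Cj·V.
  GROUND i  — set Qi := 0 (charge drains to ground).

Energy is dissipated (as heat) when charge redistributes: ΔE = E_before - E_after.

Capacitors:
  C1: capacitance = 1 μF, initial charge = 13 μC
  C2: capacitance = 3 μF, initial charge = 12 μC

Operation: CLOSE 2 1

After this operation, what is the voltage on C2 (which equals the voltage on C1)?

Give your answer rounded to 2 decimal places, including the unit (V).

Answer: 6.25 V

Derivation:
Initial: C1(1μF, Q=13μC, V=13.00V), C2(3μF, Q=12μC, V=4.00V)
Op 1: CLOSE 2-1: Q_total=25.00, C_total=4.00, V=6.25; Q2=18.75, Q1=6.25; dissipated=30.375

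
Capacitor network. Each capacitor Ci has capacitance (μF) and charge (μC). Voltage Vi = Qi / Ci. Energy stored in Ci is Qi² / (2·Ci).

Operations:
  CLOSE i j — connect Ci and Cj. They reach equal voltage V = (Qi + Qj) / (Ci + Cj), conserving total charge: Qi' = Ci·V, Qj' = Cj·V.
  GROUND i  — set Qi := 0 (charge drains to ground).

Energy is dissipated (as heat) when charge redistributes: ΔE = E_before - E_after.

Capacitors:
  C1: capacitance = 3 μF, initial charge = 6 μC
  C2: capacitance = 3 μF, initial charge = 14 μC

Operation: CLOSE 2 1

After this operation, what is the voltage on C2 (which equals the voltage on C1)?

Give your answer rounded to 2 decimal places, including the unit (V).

Initial: C1(3μF, Q=6μC, V=2.00V), C2(3μF, Q=14μC, V=4.67V)
Op 1: CLOSE 2-1: Q_total=20.00, C_total=6.00, V=3.33; Q2=10.00, Q1=10.00; dissipated=5.333

Answer: 3.33 V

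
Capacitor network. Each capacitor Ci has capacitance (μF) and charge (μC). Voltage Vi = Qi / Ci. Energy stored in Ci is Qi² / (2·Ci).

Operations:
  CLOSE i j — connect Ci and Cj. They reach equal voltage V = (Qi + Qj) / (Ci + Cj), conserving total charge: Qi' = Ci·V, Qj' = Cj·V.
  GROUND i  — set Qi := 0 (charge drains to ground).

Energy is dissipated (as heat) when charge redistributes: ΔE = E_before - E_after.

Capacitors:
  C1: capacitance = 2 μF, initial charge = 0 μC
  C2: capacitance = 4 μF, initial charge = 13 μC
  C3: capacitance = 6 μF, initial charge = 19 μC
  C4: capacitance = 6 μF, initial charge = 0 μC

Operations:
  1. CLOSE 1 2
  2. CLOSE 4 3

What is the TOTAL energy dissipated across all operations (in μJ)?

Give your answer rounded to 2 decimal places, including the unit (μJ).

Initial: C1(2μF, Q=0μC, V=0.00V), C2(4μF, Q=13μC, V=3.25V), C3(6μF, Q=19μC, V=3.17V), C4(6μF, Q=0μC, V=0.00V)
Op 1: CLOSE 1-2: Q_total=13.00, C_total=6.00, V=2.17; Q1=4.33, Q2=8.67; dissipated=7.042
Op 2: CLOSE 4-3: Q_total=19.00, C_total=12.00, V=1.58; Q4=9.50, Q3=9.50; dissipated=15.042
Total dissipated: 22.083 μJ

Answer: 22.08 μJ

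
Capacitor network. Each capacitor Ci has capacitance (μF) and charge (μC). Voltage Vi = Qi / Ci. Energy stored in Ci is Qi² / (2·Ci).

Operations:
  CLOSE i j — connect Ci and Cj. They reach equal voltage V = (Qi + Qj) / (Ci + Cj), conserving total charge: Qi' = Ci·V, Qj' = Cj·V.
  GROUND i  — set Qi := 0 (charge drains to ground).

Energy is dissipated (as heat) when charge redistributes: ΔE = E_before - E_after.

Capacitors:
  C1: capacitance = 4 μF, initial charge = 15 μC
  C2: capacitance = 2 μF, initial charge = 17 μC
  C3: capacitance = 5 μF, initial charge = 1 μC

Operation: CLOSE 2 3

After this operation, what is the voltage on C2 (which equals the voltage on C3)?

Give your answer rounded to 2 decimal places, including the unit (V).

Answer: 2.57 V

Derivation:
Initial: C1(4μF, Q=15μC, V=3.75V), C2(2μF, Q=17μC, V=8.50V), C3(5μF, Q=1μC, V=0.20V)
Op 1: CLOSE 2-3: Q_total=18.00, C_total=7.00, V=2.57; Q2=5.14, Q3=12.86; dissipated=49.207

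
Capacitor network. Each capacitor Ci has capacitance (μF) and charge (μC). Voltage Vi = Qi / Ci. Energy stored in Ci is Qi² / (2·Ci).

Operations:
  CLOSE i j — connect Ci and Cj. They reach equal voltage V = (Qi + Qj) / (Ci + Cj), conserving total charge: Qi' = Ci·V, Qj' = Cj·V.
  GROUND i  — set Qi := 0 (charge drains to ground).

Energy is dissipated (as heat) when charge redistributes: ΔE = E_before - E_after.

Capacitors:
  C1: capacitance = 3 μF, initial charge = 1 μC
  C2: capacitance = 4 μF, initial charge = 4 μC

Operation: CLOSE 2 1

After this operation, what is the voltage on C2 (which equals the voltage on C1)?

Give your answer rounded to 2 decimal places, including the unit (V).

Answer: 0.71 V

Derivation:
Initial: C1(3μF, Q=1μC, V=0.33V), C2(4μF, Q=4μC, V=1.00V)
Op 1: CLOSE 2-1: Q_total=5.00, C_total=7.00, V=0.71; Q2=2.86, Q1=2.14; dissipated=0.381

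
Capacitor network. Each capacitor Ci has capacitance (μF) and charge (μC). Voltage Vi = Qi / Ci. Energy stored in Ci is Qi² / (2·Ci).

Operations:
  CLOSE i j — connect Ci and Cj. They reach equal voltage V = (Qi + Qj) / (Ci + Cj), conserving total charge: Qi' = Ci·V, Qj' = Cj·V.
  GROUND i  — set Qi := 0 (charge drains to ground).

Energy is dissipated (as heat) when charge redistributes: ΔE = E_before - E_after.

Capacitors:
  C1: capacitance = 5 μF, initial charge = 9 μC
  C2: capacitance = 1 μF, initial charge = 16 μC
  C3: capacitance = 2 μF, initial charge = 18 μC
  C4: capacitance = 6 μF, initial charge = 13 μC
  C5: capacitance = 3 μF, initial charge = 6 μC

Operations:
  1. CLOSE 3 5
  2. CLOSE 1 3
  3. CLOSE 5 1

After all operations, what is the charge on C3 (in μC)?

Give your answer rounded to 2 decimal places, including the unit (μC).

Answer: 5.31 μC

Derivation:
Initial: C1(5μF, Q=9μC, V=1.80V), C2(1μF, Q=16μC, V=16.00V), C3(2μF, Q=18μC, V=9.00V), C4(6μF, Q=13μC, V=2.17V), C5(3μF, Q=6μC, V=2.00V)
Op 1: CLOSE 3-5: Q_total=24.00, C_total=5.00, V=4.80; Q3=9.60, Q5=14.40; dissipated=29.400
Op 2: CLOSE 1-3: Q_total=18.60, C_total=7.00, V=2.66; Q1=13.29, Q3=5.31; dissipated=6.429
Op 3: CLOSE 5-1: Q_total=27.69, C_total=8.00, V=3.46; Q5=10.38, Q1=17.30; dissipated=4.305
Final charges: Q1=17.30, Q2=16.00, Q3=5.31, Q4=13.00, Q5=10.38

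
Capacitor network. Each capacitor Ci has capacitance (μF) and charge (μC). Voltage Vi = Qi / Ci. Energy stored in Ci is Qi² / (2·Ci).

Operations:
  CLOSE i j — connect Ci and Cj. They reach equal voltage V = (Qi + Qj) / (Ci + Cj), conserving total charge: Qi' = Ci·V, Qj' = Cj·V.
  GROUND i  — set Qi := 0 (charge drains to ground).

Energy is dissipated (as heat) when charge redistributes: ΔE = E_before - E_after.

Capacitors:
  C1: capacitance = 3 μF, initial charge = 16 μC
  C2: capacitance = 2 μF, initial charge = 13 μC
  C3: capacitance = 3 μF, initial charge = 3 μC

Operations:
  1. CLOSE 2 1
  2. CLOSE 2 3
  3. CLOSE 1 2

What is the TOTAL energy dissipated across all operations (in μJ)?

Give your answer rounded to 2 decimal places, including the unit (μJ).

Initial: C1(3μF, Q=16μC, V=5.33V), C2(2μF, Q=13μC, V=6.50V), C3(3μF, Q=3μC, V=1.00V)
Op 1: CLOSE 2-1: Q_total=29.00, C_total=5.00, V=5.80; Q2=11.60, Q1=17.40; dissipated=0.817
Op 2: CLOSE 2-3: Q_total=14.60, C_total=5.00, V=2.92; Q2=5.84, Q3=8.76; dissipated=13.824
Op 3: CLOSE 1-2: Q_total=23.24, C_total=5.00, V=4.65; Q1=13.94, Q2=9.30; dissipated=4.977
Total dissipated: 19.617 μJ

Answer: 19.62 μJ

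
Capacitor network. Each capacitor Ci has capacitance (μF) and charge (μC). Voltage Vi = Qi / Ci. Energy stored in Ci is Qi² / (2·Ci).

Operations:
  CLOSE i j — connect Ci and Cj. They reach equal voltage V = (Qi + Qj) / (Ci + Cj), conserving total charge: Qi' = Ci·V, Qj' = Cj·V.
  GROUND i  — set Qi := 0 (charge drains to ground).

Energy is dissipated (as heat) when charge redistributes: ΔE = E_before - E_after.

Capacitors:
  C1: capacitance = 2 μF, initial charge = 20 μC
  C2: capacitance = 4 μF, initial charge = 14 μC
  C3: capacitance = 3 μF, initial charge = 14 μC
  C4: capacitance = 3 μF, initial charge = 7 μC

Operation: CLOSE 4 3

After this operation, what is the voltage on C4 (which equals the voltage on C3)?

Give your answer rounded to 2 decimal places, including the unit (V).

Answer: 3.50 V

Derivation:
Initial: C1(2μF, Q=20μC, V=10.00V), C2(4μF, Q=14μC, V=3.50V), C3(3μF, Q=14μC, V=4.67V), C4(3μF, Q=7μC, V=2.33V)
Op 1: CLOSE 4-3: Q_total=21.00, C_total=6.00, V=3.50; Q4=10.50, Q3=10.50; dissipated=4.083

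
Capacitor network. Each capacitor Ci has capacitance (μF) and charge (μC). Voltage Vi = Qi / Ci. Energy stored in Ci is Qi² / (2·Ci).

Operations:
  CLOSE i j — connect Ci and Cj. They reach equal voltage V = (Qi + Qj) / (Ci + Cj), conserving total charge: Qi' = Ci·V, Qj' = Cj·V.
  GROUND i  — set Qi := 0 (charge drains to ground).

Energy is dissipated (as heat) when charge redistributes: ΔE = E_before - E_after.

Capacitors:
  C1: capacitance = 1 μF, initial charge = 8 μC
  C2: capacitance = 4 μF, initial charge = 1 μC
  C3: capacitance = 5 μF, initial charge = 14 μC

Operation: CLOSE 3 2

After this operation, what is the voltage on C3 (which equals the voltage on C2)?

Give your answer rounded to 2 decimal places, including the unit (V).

Answer: 1.67 V

Derivation:
Initial: C1(1μF, Q=8μC, V=8.00V), C2(4μF, Q=1μC, V=0.25V), C3(5μF, Q=14μC, V=2.80V)
Op 1: CLOSE 3-2: Q_total=15.00, C_total=9.00, V=1.67; Q3=8.33, Q2=6.67; dissipated=7.225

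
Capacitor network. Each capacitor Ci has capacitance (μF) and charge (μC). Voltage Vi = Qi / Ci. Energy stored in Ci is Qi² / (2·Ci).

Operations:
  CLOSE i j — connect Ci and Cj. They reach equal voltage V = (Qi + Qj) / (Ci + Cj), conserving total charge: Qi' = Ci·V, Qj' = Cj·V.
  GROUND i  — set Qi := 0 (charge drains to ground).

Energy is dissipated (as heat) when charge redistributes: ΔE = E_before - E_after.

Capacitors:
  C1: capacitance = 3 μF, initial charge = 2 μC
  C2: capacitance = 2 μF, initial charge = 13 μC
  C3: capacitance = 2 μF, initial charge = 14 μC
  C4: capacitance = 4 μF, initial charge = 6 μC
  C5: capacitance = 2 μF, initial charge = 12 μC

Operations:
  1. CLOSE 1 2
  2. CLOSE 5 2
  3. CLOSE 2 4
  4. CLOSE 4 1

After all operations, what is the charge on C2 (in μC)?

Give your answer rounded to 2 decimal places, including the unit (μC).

Initial: C1(3μF, Q=2μC, V=0.67V), C2(2μF, Q=13μC, V=6.50V), C3(2μF, Q=14μC, V=7.00V), C4(4μF, Q=6μC, V=1.50V), C5(2μF, Q=12μC, V=6.00V)
Op 1: CLOSE 1-2: Q_total=15.00, C_total=5.00, V=3.00; Q1=9.00, Q2=6.00; dissipated=20.417
Op 2: CLOSE 5-2: Q_total=18.00, C_total=4.00, V=4.50; Q5=9.00, Q2=9.00; dissipated=4.500
Op 3: CLOSE 2-4: Q_total=15.00, C_total=6.00, V=2.50; Q2=5.00, Q4=10.00; dissipated=6.000
Op 4: CLOSE 4-1: Q_total=19.00, C_total=7.00, V=2.71; Q4=10.86, Q1=8.14; dissipated=0.214
Final charges: Q1=8.14, Q2=5.00, Q3=14.00, Q4=10.86, Q5=9.00

Answer: 5.00 μC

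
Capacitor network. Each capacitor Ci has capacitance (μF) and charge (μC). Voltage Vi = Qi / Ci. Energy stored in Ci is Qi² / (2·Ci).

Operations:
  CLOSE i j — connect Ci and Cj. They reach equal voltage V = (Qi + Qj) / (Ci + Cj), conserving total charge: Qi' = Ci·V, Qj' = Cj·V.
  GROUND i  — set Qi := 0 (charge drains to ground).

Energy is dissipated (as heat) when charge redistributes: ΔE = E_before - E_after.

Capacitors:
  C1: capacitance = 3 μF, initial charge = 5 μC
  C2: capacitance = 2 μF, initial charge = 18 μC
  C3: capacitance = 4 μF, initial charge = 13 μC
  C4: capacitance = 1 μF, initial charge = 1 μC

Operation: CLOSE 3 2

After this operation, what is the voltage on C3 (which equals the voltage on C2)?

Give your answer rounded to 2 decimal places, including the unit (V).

Answer: 5.17 V

Derivation:
Initial: C1(3μF, Q=5μC, V=1.67V), C2(2μF, Q=18μC, V=9.00V), C3(4μF, Q=13μC, V=3.25V), C4(1μF, Q=1μC, V=1.00V)
Op 1: CLOSE 3-2: Q_total=31.00, C_total=6.00, V=5.17; Q3=20.67, Q2=10.33; dissipated=22.042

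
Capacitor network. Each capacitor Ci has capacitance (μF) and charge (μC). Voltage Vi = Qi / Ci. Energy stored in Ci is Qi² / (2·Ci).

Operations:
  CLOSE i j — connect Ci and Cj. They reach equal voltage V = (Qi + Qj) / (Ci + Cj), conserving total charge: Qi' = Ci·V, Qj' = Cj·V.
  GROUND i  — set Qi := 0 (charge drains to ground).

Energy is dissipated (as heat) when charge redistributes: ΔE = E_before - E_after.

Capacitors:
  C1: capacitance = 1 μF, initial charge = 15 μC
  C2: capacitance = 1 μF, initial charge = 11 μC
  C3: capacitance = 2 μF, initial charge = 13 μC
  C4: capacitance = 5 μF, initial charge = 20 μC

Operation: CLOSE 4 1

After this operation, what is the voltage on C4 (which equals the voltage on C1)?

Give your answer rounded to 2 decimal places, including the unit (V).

Answer: 5.83 V

Derivation:
Initial: C1(1μF, Q=15μC, V=15.00V), C2(1μF, Q=11μC, V=11.00V), C3(2μF, Q=13μC, V=6.50V), C4(5μF, Q=20μC, V=4.00V)
Op 1: CLOSE 4-1: Q_total=35.00, C_total=6.00, V=5.83; Q4=29.17, Q1=5.83; dissipated=50.417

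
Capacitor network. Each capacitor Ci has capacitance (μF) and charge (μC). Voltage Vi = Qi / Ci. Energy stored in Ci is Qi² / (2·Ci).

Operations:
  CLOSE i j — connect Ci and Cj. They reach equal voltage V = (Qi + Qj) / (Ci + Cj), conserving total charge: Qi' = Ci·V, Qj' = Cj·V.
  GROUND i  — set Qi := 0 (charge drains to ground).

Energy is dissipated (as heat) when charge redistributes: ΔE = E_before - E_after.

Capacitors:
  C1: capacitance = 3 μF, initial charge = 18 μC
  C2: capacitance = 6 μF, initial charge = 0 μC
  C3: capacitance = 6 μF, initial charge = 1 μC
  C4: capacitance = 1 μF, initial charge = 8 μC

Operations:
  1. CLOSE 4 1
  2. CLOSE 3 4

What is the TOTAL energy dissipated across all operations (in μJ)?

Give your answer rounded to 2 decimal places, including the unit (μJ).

Answer: 18.69 μJ

Derivation:
Initial: C1(3μF, Q=18μC, V=6.00V), C2(6μF, Q=0μC, V=0.00V), C3(6μF, Q=1μC, V=0.17V), C4(1μF, Q=8μC, V=8.00V)
Op 1: CLOSE 4-1: Q_total=26.00, C_total=4.00, V=6.50; Q4=6.50, Q1=19.50; dissipated=1.500
Op 2: CLOSE 3-4: Q_total=7.50, C_total=7.00, V=1.07; Q3=6.43, Q4=1.07; dissipated=17.190
Total dissipated: 18.690 μJ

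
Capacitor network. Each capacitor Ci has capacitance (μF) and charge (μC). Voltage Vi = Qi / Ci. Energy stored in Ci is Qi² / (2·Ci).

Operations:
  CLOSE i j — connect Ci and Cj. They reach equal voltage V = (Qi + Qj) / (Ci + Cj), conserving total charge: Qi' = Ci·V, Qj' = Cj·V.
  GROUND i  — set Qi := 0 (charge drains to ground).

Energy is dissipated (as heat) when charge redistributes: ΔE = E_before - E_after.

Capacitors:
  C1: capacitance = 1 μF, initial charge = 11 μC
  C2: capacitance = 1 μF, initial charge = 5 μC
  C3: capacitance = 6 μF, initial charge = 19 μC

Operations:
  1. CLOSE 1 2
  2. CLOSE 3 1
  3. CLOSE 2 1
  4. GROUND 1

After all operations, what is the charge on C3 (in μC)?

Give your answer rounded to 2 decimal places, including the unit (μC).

Initial: C1(1μF, Q=11μC, V=11.00V), C2(1μF, Q=5μC, V=5.00V), C3(6μF, Q=19μC, V=3.17V)
Op 1: CLOSE 1-2: Q_total=16.00, C_total=2.00, V=8.00; Q1=8.00, Q2=8.00; dissipated=9.000
Op 2: CLOSE 3-1: Q_total=27.00, C_total=7.00, V=3.86; Q3=23.14, Q1=3.86; dissipated=10.012
Op 3: CLOSE 2-1: Q_total=11.86, C_total=2.00, V=5.93; Q2=5.93, Q1=5.93; dissipated=4.291
Op 4: GROUND 1: Q1=0; energy lost=17.574
Final charges: Q1=0.00, Q2=5.93, Q3=23.14

Answer: 23.14 μC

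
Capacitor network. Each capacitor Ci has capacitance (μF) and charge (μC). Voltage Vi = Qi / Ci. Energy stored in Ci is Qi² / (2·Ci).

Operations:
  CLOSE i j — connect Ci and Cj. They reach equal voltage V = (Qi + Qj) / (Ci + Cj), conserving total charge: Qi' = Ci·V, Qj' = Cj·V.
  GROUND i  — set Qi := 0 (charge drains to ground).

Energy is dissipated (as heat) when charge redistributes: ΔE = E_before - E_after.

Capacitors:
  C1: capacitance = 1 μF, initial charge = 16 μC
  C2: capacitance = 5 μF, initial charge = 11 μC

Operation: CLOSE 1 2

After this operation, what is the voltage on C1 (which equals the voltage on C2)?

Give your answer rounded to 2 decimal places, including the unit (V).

Initial: C1(1μF, Q=16μC, V=16.00V), C2(5μF, Q=11μC, V=2.20V)
Op 1: CLOSE 1-2: Q_total=27.00, C_total=6.00, V=4.50; Q1=4.50, Q2=22.50; dissipated=79.350

Answer: 4.50 V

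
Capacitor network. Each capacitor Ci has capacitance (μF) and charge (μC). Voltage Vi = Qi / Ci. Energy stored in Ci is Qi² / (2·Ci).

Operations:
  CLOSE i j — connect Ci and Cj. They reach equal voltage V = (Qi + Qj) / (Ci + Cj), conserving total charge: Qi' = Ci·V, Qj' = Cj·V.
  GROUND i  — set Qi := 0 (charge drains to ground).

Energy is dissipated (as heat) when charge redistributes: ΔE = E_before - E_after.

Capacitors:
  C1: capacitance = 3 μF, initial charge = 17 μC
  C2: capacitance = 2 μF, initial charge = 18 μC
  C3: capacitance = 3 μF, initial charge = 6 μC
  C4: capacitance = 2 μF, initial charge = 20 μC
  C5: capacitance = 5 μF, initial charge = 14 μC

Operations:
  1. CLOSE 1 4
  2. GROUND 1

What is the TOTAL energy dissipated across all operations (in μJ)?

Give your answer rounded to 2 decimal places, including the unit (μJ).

Answer: 93.41 μJ

Derivation:
Initial: C1(3μF, Q=17μC, V=5.67V), C2(2μF, Q=18μC, V=9.00V), C3(3μF, Q=6μC, V=2.00V), C4(2μF, Q=20μC, V=10.00V), C5(5μF, Q=14μC, V=2.80V)
Op 1: CLOSE 1-4: Q_total=37.00, C_total=5.00, V=7.40; Q1=22.20, Q4=14.80; dissipated=11.267
Op 2: GROUND 1: Q1=0; energy lost=82.140
Total dissipated: 93.407 μJ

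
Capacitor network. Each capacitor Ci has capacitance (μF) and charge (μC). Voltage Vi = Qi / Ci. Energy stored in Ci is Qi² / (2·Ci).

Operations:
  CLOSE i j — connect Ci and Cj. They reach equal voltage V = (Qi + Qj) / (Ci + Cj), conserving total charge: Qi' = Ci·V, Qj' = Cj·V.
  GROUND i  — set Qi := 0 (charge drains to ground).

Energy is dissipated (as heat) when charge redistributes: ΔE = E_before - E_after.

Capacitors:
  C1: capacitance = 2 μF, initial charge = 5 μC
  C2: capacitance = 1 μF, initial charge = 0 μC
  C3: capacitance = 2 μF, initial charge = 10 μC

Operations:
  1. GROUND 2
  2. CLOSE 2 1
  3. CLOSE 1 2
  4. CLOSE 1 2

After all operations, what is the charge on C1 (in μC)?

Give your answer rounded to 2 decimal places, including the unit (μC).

Initial: C1(2μF, Q=5μC, V=2.50V), C2(1μF, Q=0μC, V=0.00V), C3(2μF, Q=10μC, V=5.00V)
Op 1: GROUND 2: Q2=0; energy lost=0.000
Op 2: CLOSE 2-1: Q_total=5.00, C_total=3.00, V=1.67; Q2=1.67, Q1=3.33; dissipated=2.083
Op 3: CLOSE 1-2: Q_total=5.00, C_total=3.00, V=1.67; Q1=3.33, Q2=1.67; dissipated=0.000
Op 4: CLOSE 1-2: Q_total=5.00, C_total=3.00, V=1.67; Q1=3.33, Q2=1.67; dissipated=0.000
Final charges: Q1=3.33, Q2=1.67, Q3=10.00

Answer: 3.33 μC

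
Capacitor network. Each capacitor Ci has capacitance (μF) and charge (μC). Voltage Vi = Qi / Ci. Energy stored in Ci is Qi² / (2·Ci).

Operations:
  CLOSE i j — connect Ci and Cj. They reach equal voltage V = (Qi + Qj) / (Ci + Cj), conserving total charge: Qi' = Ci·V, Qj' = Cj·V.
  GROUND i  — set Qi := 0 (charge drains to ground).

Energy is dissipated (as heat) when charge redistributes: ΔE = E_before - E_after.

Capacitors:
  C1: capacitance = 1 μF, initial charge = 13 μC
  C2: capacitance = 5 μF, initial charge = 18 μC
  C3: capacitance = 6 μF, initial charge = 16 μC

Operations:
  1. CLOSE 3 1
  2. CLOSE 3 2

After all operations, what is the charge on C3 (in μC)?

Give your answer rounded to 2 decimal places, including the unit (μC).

Answer: 23.38 μC

Derivation:
Initial: C1(1μF, Q=13μC, V=13.00V), C2(5μF, Q=18μC, V=3.60V), C3(6μF, Q=16μC, V=2.67V)
Op 1: CLOSE 3-1: Q_total=29.00, C_total=7.00, V=4.14; Q3=24.86, Q1=4.14; dissipated=45.762
Op 2: CLOSE 3-2: Q_total=42.86, C_total=11.00, V=3.90; Q3=23.38, Q2=19.48; dissipated=0.402
Final charges: Q1=4.14, Q2=19.48, Q3=23.38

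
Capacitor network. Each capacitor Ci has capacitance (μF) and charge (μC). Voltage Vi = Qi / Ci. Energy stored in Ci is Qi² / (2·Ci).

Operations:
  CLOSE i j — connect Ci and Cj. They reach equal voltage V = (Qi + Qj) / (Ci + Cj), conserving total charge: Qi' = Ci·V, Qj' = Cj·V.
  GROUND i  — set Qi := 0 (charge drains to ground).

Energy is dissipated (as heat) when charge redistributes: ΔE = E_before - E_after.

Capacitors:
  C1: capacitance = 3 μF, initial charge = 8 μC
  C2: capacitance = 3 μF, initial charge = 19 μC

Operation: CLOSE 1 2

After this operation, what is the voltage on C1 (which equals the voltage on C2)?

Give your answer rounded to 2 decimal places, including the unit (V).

Answer: 4.50 V

Derivation:
Initial: C1(3μF, Q=8μC, V=2.67V), C2(3μF, Q=19μC, V=6.33V)
Op 1: CLOSE 1-2: Q_total=27.00, C_total=6.00, V=4.50; Q1=13.50, Q2=13.50; dissipated=10.083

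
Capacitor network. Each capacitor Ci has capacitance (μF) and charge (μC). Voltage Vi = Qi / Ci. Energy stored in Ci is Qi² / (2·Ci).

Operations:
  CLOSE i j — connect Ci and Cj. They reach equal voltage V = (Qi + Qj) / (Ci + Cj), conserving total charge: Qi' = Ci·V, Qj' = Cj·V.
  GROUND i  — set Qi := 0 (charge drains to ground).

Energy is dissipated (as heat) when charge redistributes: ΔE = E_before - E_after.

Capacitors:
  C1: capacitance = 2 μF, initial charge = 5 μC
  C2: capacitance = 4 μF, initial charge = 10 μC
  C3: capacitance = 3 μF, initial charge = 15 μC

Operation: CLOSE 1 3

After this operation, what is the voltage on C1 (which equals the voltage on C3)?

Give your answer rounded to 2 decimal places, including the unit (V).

Initial: C1(2μF, Q=5μC, V=2.50V), C2(4μF, Q=10μC, V=2.50V), C3(3μF, Q=15μC, V=5.00V)
Op 1: CLOSE 1-3: Q_total=20.00, C_total=5.00, V=4.00; Q1=8.00, Q3=12.00; dissipated=3.750

Answer: 4.00 V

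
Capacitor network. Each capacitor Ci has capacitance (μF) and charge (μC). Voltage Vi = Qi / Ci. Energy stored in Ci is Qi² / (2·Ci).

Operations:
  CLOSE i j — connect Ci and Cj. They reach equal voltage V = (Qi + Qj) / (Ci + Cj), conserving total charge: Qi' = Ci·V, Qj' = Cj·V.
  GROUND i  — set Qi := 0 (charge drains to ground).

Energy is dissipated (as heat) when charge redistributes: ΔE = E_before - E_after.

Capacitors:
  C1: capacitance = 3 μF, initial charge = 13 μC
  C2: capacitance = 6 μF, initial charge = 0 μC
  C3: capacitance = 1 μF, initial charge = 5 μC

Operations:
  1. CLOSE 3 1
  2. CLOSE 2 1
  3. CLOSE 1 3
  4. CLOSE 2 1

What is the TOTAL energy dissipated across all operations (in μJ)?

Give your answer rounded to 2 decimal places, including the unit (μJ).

Answer: 24.35 μJ

Derivation:
Initial: C1(3μF, Q=13μC, V=4.33V), C2(6μF, Q=0μC, V=0.00V), C3(1μF, Q=5μC, V=5.00V)
Op 1: CLOSE 3-1: Q_total=18.00, C_total=4.00, V=4.50; Q3=4.50, Q1=13.50; dissipated=0.167
Op 2: CLOSE 2-1: Q_total=13.50, C_total=9.00, V=1.50; Q2=9.00, Q1=4.50; dissipated=20.250
Op 3: CLOSE 1-3: Q_total=9.00, C_total=4.00, V=2.25; Q1=6.75, Q3=2.25; dissipated=3.375
Op 4: CLOSE 2-1: Q_total=15.75, C_total=9.00, V=1.75; Q2=10.50, Q1=5.25; dissipated=0.562
Total dissipated: 24.354 μJ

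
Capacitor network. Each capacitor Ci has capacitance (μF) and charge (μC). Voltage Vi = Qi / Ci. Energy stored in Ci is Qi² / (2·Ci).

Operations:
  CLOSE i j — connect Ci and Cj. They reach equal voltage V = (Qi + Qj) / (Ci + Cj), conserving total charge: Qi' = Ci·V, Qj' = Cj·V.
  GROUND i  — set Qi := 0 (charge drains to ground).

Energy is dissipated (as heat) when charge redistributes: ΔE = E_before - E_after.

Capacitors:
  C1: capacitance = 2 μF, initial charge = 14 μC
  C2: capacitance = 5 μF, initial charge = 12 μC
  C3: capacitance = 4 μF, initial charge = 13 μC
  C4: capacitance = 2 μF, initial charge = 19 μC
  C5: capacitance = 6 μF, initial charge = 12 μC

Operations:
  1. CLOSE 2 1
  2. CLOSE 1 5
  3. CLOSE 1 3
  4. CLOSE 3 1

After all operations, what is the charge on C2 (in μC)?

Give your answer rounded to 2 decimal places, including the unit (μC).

Initial: C1(2μF, Q=14μC, V=7.00V), C2(5μF, Q=12μC, V=2.40V), C3(4μF, Q=13μC, V=3.25V), C4(2μF, Q=19μC, V=9.50V), C5(6μF, Q=12μC, V=2.00V)
Op 1: CLOSE 2-1: Q_total=26.00, C_total=7.00, V=3.71; Q2=18.57, Q1=7.43; dissipated=15.114
Op 2: CLOSE 1-5: Q_total=19.43, C_total=8.00, V=2.43; Q1=4.86, Q5=14.57; dissipated=2.204
Op 3: CLOSE 1-3: Q_total=17.86, C_total=6.00, V=2.98; Q1=5.95, Q3=11.90; dissipated=0.450
Op 4: CLOSE 3-1: Q_total=17.86, C_total=6.00, V=2.98; Q3=11.90, Q1=5.95; dissipated=0.000
Final charges: Q1=5.95, Q2=18.57, Q3=11.90, Q4=19.00, Q5=14.57

Answer: 18.57 μC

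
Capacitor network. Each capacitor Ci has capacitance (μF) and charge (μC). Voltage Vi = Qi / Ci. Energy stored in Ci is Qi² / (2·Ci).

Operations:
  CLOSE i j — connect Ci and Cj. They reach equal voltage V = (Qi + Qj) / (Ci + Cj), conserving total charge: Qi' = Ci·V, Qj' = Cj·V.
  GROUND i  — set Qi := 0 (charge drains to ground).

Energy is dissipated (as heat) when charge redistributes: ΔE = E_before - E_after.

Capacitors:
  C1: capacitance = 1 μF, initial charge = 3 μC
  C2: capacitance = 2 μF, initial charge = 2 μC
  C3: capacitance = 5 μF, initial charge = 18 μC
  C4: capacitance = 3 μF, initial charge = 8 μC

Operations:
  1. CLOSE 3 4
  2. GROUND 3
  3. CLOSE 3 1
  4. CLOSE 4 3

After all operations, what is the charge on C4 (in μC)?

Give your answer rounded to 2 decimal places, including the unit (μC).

Initial: C1(1μF, Q=3μC, V=3.00V), C2(2μF, Q=2μC, V=1.00V), C3(5μF, Q=18μC, V=3.60V), C4(3μF, Q=8μC, V=2.67V)
Op 1: CLOSE 3-4: Q_total=26.00, C_total=8.00, V=3.25; Q3=16.25, Q4=9.75; dissipated=0.817
Op 2: GROUND 3: Q3=0; energy lost=26.406
Op 3: CLOSE 3-1: Q_total=3.00, C_total=6.00, V=0.50; Q3=2.50, Q1=0.50; dissipated=3.750
Op 4: CLOSE 4-3: Q_total=12.25, C_total=8.00, V=1.53; Q4=4.59, Q3=7.66; dissipated=7.090
Final charges: Q1=0.50, Q2=2.00, Q3=7.66, Q4=4.59

Answer: 4.59 μC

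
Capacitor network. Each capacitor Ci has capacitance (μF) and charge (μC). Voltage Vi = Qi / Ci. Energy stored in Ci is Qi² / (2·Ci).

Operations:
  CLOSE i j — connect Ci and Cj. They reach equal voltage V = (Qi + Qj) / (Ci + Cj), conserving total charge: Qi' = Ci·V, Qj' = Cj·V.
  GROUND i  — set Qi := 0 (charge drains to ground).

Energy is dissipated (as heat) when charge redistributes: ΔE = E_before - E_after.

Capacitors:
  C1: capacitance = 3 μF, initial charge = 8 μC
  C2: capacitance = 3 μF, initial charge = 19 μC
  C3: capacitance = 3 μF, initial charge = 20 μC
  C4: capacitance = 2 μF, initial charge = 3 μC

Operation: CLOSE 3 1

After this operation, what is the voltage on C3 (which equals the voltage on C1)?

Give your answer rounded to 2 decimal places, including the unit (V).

Initial: C1(3μF, Q=8μC, V=2.67V), C2(3μF, Q=19μC, V=6.33V), C3(3μF, Q=20μC, V=6.67V), C4(2μF, Q=3μC, V=1.50V)
Op 1: CLOSE 3-1: Q_total=28.00, C_total=6.00, V=4.67; Q3=14.00, Q1=14.00; dissipated=12.000

Answer: 4.67 V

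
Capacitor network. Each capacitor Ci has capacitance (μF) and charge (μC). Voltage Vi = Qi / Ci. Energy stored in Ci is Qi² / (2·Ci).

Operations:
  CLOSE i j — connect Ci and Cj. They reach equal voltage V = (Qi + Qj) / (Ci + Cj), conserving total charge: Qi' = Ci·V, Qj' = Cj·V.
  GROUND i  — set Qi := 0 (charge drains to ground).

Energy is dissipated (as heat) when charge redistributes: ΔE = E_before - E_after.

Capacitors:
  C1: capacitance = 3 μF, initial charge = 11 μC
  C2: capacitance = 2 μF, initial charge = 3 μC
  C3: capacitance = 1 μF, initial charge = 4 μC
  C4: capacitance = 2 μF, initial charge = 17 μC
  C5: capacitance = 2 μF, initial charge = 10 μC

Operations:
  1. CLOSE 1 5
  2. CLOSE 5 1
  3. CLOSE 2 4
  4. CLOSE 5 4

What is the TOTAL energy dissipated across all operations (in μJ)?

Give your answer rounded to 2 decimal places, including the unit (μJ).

Initial: C1(3μF, Q=11μC, V=3.67V), C2(2μF, Q=3μC, V=1.50V), C3(1μF, Q=4μC, V=4.00V), C4(2μF, Q=17μC, V=8.50V), C5(2μF, Q=10μC, V=5.00V)
Op 1: CLOSE 1-5: Q_total=21.00, C_total=5.00, V=4.20; Q1=12.60, Q5=8.40; dissipated=1.067
Op 2: CLOSE 5-1: Q_total=21.00, C_total=5.00, V=4.20; Q5=8.40, Q1=12.60; dissipated=0.000
Op 3: CLOSE 2-4: Q_total=20.00, C_total=4.00, V=5.00; Q2=10.00, Q4=10.00; dissipated=24.500
Op 4: CLOSE 5-4: Q_total=18.40, C_total=4.00, V=4.60; Q5=9.20, Q4=9.20; dissipated=0.320
Total dissipated: 25.887 μJ

Answer: 25.89 μJ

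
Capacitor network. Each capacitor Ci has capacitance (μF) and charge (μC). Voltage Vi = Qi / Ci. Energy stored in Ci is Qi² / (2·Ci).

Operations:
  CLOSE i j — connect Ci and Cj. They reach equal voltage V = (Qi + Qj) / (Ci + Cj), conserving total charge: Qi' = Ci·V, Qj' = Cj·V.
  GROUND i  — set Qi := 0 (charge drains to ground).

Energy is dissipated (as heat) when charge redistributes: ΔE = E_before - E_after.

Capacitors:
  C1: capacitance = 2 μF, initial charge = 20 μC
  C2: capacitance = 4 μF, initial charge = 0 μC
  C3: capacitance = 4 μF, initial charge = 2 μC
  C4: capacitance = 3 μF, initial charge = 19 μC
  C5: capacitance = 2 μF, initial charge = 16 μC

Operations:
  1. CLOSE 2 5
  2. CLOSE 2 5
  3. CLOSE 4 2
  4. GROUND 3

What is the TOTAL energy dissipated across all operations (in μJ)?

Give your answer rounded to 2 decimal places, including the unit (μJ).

Initial: C1(2μF, Q=20μC, V=10.00V), C2(4μF, Q=0μC, V=0.00V), C3(4μF, Q=2μC, V=0.50V), C4(3μF, Q=19μC, V=6.33V), C5(2μF, Q=16μC, V=8.00V)
Op 1: CLOSE 2-5: Q_total=16.00, C_total=6.00, V=2.67; Q2=10.67, Q5=5.33; dissipated=42.667
Op 2: CLOSE 2-5: Q_total=16.00, C_total=6.00, V=2.67; Q2=10.67, Q5=5.33; dissipated=0.000
Op 3: CLOSE 4-2: Q_total=29.67, C_total=7.00, V=4.24; Q4=12.71, Q2=16.95; dissipated=11.524
Op 4: GROUND 3: Q3=0; energy lost=0.500
Total dissipated: 54.690 μJ

Answer: 54.69 μJ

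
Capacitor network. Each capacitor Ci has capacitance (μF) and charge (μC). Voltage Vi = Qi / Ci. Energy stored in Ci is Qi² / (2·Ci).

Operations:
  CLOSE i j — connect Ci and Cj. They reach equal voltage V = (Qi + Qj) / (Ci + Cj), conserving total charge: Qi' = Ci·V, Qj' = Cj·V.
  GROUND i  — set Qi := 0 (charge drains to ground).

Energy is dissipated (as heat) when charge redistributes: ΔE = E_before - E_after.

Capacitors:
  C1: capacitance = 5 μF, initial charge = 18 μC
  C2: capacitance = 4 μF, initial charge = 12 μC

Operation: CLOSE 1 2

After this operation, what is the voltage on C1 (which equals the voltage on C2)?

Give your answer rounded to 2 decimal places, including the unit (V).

Answer: 3.33 V

Derivation:
Initial: C1(5μF, Q=18μC, V=3.60V), C2(4μF, Q=12μC, V=3.00V)
Op 1: CLOSE 1-2: Q_total=30.00, C_total=9.00, V=3.33; Q1=16.67, Q2=13.33; dissipated=0.400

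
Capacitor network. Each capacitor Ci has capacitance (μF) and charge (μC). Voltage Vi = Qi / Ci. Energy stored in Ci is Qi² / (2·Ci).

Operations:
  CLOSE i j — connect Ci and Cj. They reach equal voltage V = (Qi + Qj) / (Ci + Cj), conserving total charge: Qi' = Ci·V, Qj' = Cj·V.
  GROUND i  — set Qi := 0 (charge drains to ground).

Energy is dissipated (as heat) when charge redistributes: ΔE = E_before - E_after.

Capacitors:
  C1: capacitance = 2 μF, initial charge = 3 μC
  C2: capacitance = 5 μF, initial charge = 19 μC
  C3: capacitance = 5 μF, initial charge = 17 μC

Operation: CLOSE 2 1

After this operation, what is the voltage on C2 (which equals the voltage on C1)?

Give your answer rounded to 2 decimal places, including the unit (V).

Answer: 3.14 V

Derivation:
Initial: C1(2μF, Q=3μC, V=1.50V), C2(5μF, Q=19μC, V=3.80V), C3(5μF, Q=17μC, V=3.40V)
Op 1: CLOSE 2-1: Q_total=22.00, C_total=7.00, V=3.14; Q2=15.71, Q1=6.29; dissipated=3.779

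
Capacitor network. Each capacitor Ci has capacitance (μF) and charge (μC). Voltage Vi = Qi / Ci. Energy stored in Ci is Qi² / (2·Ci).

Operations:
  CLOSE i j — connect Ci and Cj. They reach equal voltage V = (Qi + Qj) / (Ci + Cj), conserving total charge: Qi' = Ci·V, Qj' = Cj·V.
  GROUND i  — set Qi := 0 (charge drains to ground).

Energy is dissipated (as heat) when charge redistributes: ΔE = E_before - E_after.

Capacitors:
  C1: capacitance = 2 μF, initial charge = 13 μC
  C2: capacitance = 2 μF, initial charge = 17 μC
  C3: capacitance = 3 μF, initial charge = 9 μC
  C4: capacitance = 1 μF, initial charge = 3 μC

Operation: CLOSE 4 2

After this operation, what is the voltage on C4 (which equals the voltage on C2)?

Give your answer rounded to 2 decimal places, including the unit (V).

Answer: 6.67 V

Derivation:
Initial: C1(2μF, Q=13μC, V=6.50V), C2(2μF, Q=17μC, V=8.50V), C3(3μF, Q=9μC, V=3.00V), C4(1μF, Q=3μC, V=3.00V)
Op 1: CLOSE 4-2: Q_total=20.00, C_total=3.00, V=6.67; Q4=6.67, Q2=13.33; dissipated=10.083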